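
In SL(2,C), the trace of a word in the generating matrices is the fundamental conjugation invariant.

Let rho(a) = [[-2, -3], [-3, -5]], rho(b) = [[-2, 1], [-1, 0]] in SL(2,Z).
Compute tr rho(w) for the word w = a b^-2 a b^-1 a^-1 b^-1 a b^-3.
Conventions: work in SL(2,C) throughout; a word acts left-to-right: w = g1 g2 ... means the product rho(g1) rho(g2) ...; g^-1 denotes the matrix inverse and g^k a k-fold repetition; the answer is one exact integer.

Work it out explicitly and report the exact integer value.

1570

rho(a) = [[-2, -3], [-3, -5]]
... * rho(b^-1) = [[0, -1], [1, -2]]  ->  [[-3, 8], [-5, 13]]
... * rho(b^-1) = [[0, -1], [1, -2]]  ->  [[8, -13], [13, -21]]
... * rho(a) = [[-2, -3], [-3, -5]]  ->  [[23, 41], [37, 66]]
... * rho(b^-1) = [[0, -1], [1, -2]]  ->  [[41, -105], [66, -169]]
... * rho(a^-1) = [[-5, 3], [3, -2]]  ->  [[-520, 333], [-837, 536]]
... * rho(b^-1) = [[0, -1], [1, -2]]  ->  [[333, -146], [536, -235]]
... * rho(a) = [[-2, -3], [-3, -5]]  ->  [[-228, -269], [-367, -433]]
... * rho(b^-1) = [[0, -1], [1, -2]]  ->  [[-269, 766], [-433, 1233]]
... * rho(b^-1) = [[0, -1], [1, -2]]  ->  [[766, -1263], [1233, -2033]]
... * rho(b^-1) = [[0, -1], [1, -2]]  ->  [[-1263, 1760], [-2033, 2833]]
tr = -1263 + 2833 = 1570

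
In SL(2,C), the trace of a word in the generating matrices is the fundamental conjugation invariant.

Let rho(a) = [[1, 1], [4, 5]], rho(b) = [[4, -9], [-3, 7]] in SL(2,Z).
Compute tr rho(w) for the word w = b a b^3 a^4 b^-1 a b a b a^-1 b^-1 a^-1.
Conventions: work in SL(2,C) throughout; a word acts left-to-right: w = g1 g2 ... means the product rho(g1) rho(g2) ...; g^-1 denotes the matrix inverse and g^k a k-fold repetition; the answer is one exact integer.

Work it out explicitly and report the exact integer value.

924

rho(b) = [[4, -9], [-3, 7]]
... * rho(a) = [[1, 1], [4, 5]]  ->  [[-32, -41], [25, 32]]
... * rho(b) = [[4, -9], [-3, 7]]  ->  [[-5, 1], [4, -1]]
... * rho(b) = [[4, -9], [-3, 7]]  ->  [[-23, 52], [19, -43]]
... * rho(b) = [[4, -9], [-3, 7]]  ->  [[-248, 571], [205, -472]]
... * rho(a) = [[1, 1], [4, 5]]  ->  [[2036, 2607], [-1683, -2155]]
... * rho(a) = [[1, 1], [4, 5]]  ->  [[12464, 15071], [-10303, -12458]]
... * rho(a) = [[1, 1], [4, 5]]  ->  [[72748, 87819], [-60135, -72593]]
... * rho(a) = [[1, 1], [4, 5]]  ->  [[424024, 511843], [-350507, -423100]]
... * rho(b^-1) = [[7, 9], [3, 4]]  ->  [[4503697, 5863588], [-3722849, -4846963]]
... * rho(a) = [[1, 1], [4, 5]]  ->  [[27958049, 33821637], [-23110701, -27957664]]
... * rho(b) = [[4, -9], [-3, 7]]  ->  [[10367285, -14870982], [-8569812, 12292661]]
... * rho(a) = [[1, 1], [4, 5]]  ->  [[-49116643, -63987625], [40600832, 52893493]]
... * rho(b) = [[4, -9], [-3, 7]]  ->  [[-4503697, -5863588], [3722849, 4846963]]
... * rho(a^-1) = [[5, -1], [-4, 1]]  ->  [[935867, -1359891], [-773607, 1124114]]
... * rho(b^-1) = [[7, 9], [3, 4]]  ->  [[2471396, 2983239], [-2042907, -2466007]]
... * rho(a^-1) = [[5, -1], [-4, 1]]  ->  [[424024, 511843], [-350507, -423100]]
tr = 424024 + -423100 = 924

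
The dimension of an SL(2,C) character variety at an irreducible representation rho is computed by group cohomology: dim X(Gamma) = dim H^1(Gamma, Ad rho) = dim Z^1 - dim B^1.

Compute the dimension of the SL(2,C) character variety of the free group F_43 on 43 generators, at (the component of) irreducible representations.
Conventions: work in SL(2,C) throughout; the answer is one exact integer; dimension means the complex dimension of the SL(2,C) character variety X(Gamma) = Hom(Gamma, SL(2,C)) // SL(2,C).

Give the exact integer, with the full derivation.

The free group F_43: 43 generators, no relators.
A cocycle picks one sl_2 vector per generator freely, giving dim Z^1 = 3*43 = 129.
At an irreducible rho the centralizer of the image in sl_2 is 0, so the coboundary map sl_2 -> Z^1 is injective: dim B^1 = 3.
dim H^1 = 129 - 3 = 126, which is dim X.

126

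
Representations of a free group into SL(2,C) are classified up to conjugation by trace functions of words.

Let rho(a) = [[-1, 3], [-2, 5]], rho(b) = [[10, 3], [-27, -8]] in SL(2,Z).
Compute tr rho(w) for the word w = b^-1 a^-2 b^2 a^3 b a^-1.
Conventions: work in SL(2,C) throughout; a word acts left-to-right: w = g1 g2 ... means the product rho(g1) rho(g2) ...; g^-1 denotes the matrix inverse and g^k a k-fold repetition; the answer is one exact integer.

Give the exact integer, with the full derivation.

328096145

rho(b^-1) = [[-8, -3], [27, 10]]
... * rho(a^-1) = [[5, -3], [2, -1]]  ->  [[-46, 27], [155, -91]]
... * rho(a^-1) = [[5, -3], [2, -1]]  ->  [[-176, 111], [593, -374]]
... * rho(b) = [[10, 3], [-27, -8]]  ->  [[-4757, -1416], [16028, 4771]]
... * rho(b) = [[10, 3], [-27, -8]]  ->  [[-9338, -2943], [31463, 9916]]
... * rho(a) = [[-1, 3], [-2, 5]]  ->  [[15224, -42729], [-51295, 143969]]
... * rho(a) = [[-1, 3], [-2, 5]]  ->  [[70234, -167973], [-236643, 565960]]
... * rho(a) = [[-1, 3], [-2, 5]]  ->  [[265712, -629163], [-895277, 2119871]]
... * rho(b) = [[10, 3], [-27, -8]]  ->  [[19644521, 5830440], [-66189287, -19644799]]
... * rho(a^-1) = [[5, -3], [2, -1]]  ->  [[109883485, -64764003], [-370236033, 218212660]]
tr = 109883485 + 218212660 = 328096145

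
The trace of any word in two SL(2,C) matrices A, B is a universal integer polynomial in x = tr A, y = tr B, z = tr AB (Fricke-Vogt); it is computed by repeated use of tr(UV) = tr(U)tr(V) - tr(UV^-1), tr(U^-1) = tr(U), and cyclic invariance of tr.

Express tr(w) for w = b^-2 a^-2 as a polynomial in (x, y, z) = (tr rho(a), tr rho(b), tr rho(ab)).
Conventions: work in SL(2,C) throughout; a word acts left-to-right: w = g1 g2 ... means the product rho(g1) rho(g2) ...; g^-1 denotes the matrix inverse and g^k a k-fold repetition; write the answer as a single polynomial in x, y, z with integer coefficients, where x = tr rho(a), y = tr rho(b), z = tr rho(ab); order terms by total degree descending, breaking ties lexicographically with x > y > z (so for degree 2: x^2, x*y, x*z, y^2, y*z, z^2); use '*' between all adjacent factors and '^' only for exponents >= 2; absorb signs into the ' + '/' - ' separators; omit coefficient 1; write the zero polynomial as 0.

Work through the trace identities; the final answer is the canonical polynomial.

tr(a^-1) = tr(a) = x
tr(a^-2) = tr(a^-1) * tr(a) - tr(1)   [inverse elimination on a] = x^2 - 2
tr(a^-1 b) = tr(b) * tr(a) - tr(b a)   [inverse elimination on a] = x*y - z
tr(a^-2 b) = tr(a^-1 b) * tr(a) - tr(a^-1 b a)   [inverse elimination on a] = x^2*y - x*z - y
tr(b^-1 a^-2) = tr(a^-2) * tr(b) - tr(a^-2 b)   [inverse elimination on b] = x*z - y
tr(b^-2 a^-2) = tr(b^-1 a^-2) * tr(b) - tr(b^-1 a^-2 b)   [inverse elimination on b] = x*y*z - x^2 - y^2 + 2

x*y*z - x^2 - y^2 + 2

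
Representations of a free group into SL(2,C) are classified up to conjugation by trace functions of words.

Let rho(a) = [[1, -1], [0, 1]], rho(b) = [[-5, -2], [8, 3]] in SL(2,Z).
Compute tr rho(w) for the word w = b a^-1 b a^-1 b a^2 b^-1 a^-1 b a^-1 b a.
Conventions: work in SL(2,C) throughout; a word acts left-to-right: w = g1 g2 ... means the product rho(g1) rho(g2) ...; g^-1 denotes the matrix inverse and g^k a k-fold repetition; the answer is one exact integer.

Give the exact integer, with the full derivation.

rho(b) = [[-5, -2], [8, 3]]
... * rho(a^-1) = [[1, 1], [0, 1]]  ->  [[-5, -7], [8, 11]]
... * rho(b) = [[-5, -2], [8, 3]]  ->  [[-31, -11], [48, 17]]
... * rho(a^-1) = [[1, 1], [0, 1]]  ->  [[-31, -42], [48, 65]]
... * rho(b) = [[-5, -2], [8, 3]]  ->  [[-181, -64], [280, 99]]
... * rho(a) = [[1, -1], [0, 1]]  ->  [[-181, 117], [280, -181]]
... * rho(a) = [[1, -1], [0, 1]]  ->  [[-181, 298], [280, -461]]
... * rho(b^-1) = [[3, 2], [-8, -5]]  ->  [[-2927, -1852], [4528, 2865]]
... * rho(a^-1) = [[1, 1], [0, 1]]  ->  [[-2927, -4779], [4528, 7393]]
... * rho(b) = [[-5, -2], [8, 3]]  ->  [[-23597, -8483], [36504, 13123]]
... * rho(a^-1) = [[1, 1], [0, 1]]  ->  [[-23597, -32080], [36504, 49627]]
... * rho(b) = [[-5, -2], [8, 3]]  ->  [[-138655, -49046], [214496, 75873]]
... * rho(a) = [[1, -1], [0, 1]]  ->  [[-138655, 89609], [214496, -138623]]
tr = -138655 + -138623 = -277278

-277278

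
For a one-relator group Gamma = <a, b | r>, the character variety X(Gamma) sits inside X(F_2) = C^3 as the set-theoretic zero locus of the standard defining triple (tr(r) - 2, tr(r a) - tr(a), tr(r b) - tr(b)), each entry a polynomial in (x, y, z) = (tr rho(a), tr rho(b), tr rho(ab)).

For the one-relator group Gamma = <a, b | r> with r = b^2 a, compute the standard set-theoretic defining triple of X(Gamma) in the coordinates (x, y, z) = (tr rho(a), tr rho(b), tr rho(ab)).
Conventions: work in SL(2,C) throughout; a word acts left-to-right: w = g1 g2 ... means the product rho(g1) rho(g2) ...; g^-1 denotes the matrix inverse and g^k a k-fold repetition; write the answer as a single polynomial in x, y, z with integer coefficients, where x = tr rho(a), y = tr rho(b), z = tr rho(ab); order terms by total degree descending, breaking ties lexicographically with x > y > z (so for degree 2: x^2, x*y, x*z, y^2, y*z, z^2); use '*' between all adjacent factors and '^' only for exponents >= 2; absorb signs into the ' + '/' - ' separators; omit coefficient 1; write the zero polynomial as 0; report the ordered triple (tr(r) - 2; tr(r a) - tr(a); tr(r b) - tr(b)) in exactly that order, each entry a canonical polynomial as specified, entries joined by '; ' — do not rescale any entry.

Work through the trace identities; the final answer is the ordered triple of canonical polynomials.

y*z - x - 2; x*y*z - x^2 - y^2 - x + 2; y^2*z - x*y - y - z

trace(b^2 a) = trace(b) * trace(a b) - trace(a) = y*z - x
trace(a^2 b) = trace(a) * trace(b a) - trace(b) = x*z - y
apply: trace(a^2) = trace(a) * trace(a) - trace(1) = x^2 - 2
trace(b^2 a^2) = trace(b) * trace(a^2 b) - trace(a^2) = x*y*z - x^2 - y^2 + 2
apply: trace(b^2 a b) = trace(b) * trace(a b^2) - trace(a b) = y^2*z - x*y - z
assemble the triple (trace(r) - 2; trace(r a) - x; trace(r b) - y)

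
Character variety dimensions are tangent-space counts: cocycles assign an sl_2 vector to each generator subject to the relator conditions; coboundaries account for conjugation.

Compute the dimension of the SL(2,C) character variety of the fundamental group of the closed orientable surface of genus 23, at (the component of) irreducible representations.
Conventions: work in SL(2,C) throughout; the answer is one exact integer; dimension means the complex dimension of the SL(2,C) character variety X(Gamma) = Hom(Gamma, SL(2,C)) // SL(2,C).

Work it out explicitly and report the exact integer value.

The genus-23 surface group: 2g = 46 generators, one relator prod [a_i, b_i].
A cocycle assigns one sl_2 vector per generator subject to the relator condition d_2(z) = 0: dim of the unconstrained space is 3*2g = 138.
At an irreducible rho, H^2 = coker(d_2) vanishes (Poincare duality: H^2 is dual to H^0 = invariants = 0), so d_2 is surjective onto sl_2 and dim Z^1 = 138 - 3 = 135.
Coboundaries contribute dim B^1 = 3 (injective at irreducible rho).
dim X = dim H^1 = 135 - 3 = 132.

132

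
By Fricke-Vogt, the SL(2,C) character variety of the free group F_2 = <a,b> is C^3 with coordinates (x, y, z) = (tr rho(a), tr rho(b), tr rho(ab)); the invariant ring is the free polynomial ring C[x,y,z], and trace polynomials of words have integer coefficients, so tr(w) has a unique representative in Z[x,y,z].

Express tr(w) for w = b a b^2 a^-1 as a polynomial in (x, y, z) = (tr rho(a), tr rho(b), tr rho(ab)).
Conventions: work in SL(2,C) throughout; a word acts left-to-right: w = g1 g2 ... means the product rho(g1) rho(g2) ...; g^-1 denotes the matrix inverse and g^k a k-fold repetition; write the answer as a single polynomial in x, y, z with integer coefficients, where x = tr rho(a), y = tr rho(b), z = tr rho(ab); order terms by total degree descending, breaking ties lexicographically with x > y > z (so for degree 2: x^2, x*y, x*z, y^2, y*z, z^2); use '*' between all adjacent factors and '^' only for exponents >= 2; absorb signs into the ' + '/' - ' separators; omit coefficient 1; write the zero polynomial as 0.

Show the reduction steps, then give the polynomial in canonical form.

tr(b a b) = tr(b) * tr(a b) - tr(a) = y*z - x
tr(b a b^2) = tr(b) * tr(b a b) - tr(b a) = y^2*z - x*y - z
tr(a b a b) = tr(b a) * tr(b a) - tr(1)   [split at repeated b] = z^2 - 2
tr(a b a) = tr(a) * tr(b a) - tr(b) = x*z - y
tr(b a b^2 a) = tr(b) * tr(a b a b) - tr(a b a) = y*z^2 - x*z - y
tr(b a b^2 a^-1) = tr(b a b^2) * tr(a) - tr(b a b^2 a) = x*y^2*z - x^2*y - y*z^2 + y

x*y^2*z - x^2*y - y*z^2 + y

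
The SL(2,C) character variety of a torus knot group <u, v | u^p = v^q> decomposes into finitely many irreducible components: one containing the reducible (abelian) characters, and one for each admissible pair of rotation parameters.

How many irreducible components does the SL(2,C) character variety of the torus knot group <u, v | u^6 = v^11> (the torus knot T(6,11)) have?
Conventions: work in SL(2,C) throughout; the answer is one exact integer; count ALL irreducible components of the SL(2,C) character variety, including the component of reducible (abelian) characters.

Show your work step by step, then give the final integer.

For T(6,11): irreducibility forces the central element u^6 = v^11 to one of +I, -I.
This locks tr(u) to 2*cos(pi*alpha/6), alpha in 1..5, and tr(v) to 2*cos(pi*beta/11), beta in 1..10, on each component of irreducible characters.
The two central values (-1)^alpha I and (-1)^beta I must be the same matrix, so alpha and beta share a parity.
Enumerate parity-matched pairs: 3*5 odd-odd plus 2*5 even-even gives 25.
Total: 25 irreducible-character components + 1 reducible (abelian) component = 26.

26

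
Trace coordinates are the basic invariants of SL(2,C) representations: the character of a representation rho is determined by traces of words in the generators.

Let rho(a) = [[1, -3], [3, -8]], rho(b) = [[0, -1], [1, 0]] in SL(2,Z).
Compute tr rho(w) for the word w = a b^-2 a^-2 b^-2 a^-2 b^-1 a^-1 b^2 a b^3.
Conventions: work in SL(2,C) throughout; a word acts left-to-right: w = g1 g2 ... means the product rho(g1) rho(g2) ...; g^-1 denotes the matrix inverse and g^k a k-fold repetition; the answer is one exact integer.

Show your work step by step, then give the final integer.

-322

rho(a) = [[1, -3], [3, -8]]
... * rho(b^-1) = [[0, 1], [-1, 0]]  ->  [[3, 1], [8, 3]]
... * rho(b^-1) = [[0, 1], [-1, 0]]  ->  [[-1, 3], [-3, 8]]
... * rho(a^-1) = [[-8, 3], [-3, 1]]  ->  [[-1, 0], [0, -1]]
... * rho(a^-1) = [[-8, 3], [-3, 1]]  ->  [[8, -3], [3, -1]]
... * rho(b^-1) = [[0, 1], [-1, 0]]  ->  [[3, 8], [1, 3]]
... * rho(b^-1) = [[0, 1], [-1, 0]]  ->  [[-8, 3], [-3, 1]]
... * rho(a^-1) = [[-8, 3], [-3, 1]]  ->  [[55, -21], [21, -8]]
... * rho(a^-1) = [[-8, 3], [-3, 1]]  ->  [[-377, 144], [-144, 55]]
... * rho(b^-1) = [[0, 1], [-1, 0]]  ->  [[-144, -377], [-55, -144]]
... * rho(a^-1) = [[-8, 3], [-3, 1]]  ->  [[2283, -809], [872, -309]]
... * rho(b) = [[0, -1], [1, 0]]  ->  [[-809, -2283], [-309, -872]]
... * rho(b) = [[0, -1], [1, 0]]  ->  [[-2283, 809], [-872, 309]]
... * rho(a) = [[1, -3], [3, -8]]  ->  [[144, 377], [55, 144]]
... * rho(b) = [[0, -1], [1, 0]]  ->  [[377, -144], [144, -55]]
... * rho(b) = [[0, -1], [1, 0]]  ->  [[-144, -377], [-55, -144]]
... * rho(b) = [[0, -1], [1, 0]]  ->  [[-377, 144], [-144, 55]]
tr = -377 + 55 = -322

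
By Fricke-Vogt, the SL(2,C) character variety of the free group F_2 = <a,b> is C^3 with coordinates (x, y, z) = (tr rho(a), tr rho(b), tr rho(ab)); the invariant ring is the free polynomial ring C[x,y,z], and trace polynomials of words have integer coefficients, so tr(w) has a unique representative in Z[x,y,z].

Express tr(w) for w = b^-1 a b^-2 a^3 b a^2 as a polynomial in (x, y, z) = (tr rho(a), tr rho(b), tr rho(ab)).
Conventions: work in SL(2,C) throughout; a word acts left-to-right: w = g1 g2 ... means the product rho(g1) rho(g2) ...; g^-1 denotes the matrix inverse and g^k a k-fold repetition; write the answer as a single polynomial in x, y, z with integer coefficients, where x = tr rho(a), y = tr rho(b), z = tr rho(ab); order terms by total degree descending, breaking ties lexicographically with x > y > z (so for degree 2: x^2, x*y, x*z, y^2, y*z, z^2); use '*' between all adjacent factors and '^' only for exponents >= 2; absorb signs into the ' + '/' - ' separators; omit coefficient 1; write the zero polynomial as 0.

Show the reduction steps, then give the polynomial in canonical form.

x^5*y^3*z - x^4*y^4 - 2*x^4*y^2*z^2 - x^5*y*z + x^3*y*z^3 + x^4*y^2 + x^4*z^2 + x^2*y^4 + 2*x^2*y^2*z^2 + x^3*y*z - x*y^3*z - x*y*z^3 - 2*x^2*z^2 + x*y*z - x^2 - y^2 + 2

apply: tr(b a^2) = tr(a) tr(b a) - tr(b) = x*z - y
apply: tr(b a^3) = tr(a) tr(b a^2) - tr(b a) = x^2*z - x*y - z
tr(b a^4) = tr(a) tr(b a^3) - tr(b a^2) = x^3*z - x^2*y - 2*x*z + y
apply: tr(a^3 b a^2) = tr(a) tr(b a^4) - tr(b a^3) = x^4*z - x^3*y - 3*x^2*z + 2*x*y + z
tr(a^3 b a^3) = tr(a) tr(a^3 b a^2) - tr(a^3 b a) = x^5*z - x^4*y - 4*x^3*z + 3*x^2*y + 3*x*z - y
tr(b a b a) = tr(b a) tr(b a) - tr(1) = z^2 - 2
apply: tr(b a b) = tr(b) tr(a b) - tr(a) = y*z - x
apply: tr(b a^2 b a) = tr(a) tr(b a b a) - tr(b a b) = x*z^2 - y*z - x
apply: tr(a^2) = tr(a) tr(a) - tr(1) = x^2 - 2
tr(b a^2 b) = tr(b) tr(a^2 b) - tr(a^2) = x*y*z - x^2 - y^2 + 2
apply: tr(b a^2 b a^2) = tr(a) tr(b a^2 b a) - tr(b a^2 b) = x^2*z^2 - 2*x*y*z + y^2 - 2
tr(b a^3 b a^2) = tr(a) tr(b a^2 b a^2) - tr(b a^2 b a) = x^3*z^2 - 2*x^2*y*z + x*y^2 - x*z^2 + y*z - x
tr(b a^3 b a) = tr(a) tr(b a b a^2) - tr(b a b a) = x^2*z^2 - x*y*z - x^2 - z^2 + 2
apply: tr(a^3 b a^3 b) = tr(a) tr(b a^3 b a^2) - tr(b a^3 b a) = x^4*z^2 - 2*x^3*y*z + x^2*y^2 - 2*x^2*z^2 + 2*x*y*z + z^2 - 2
tr(a b^-1 a^3 b a^2) = tr(a^3 b a^3) tr(b) - tr(a^3 b a^3 b) = x^5*y*z - x^4*y^2 - x^4*z^2 - 2*x^3*y*z + 2*x^2*y^2 + 2*x^2*z^2 + x*y*z - y^2 - z^2 + 2
tr(a^3 b a^2 b a) = tr(a) tr(b a^2 b a^3) - tr(b a^2 b a^2) = x^4*z^2 - 2*x^3*y*z + x^2*y^2 - 2*x^2*z^2 + 3*x*y*z - x^2 - y^2 + 2
tr(b a b a b a) = tr(a b a b) tr(a b) - tr(b a) = z^3 - 3*z
tr(b a b a b) = tr(b) tr(a b a b) - tr(a b a) = y*z^2 - x*z - y
apply: tr(b a b a^2 b a) = tr(a) tr(b a b a b a) - tr(b a b a b) = x*z^3 - y*z^2 - 2*x*z + y
tr(b a b a^2 b) = tr(b) tr(a b a^2 b) - tr(a b a^2) = x*y*z^2 - x^2*z - y^2*z + z
tr(a b a^2 b a b a) = tr(a) tr(b a b a^2 b a) - tr(b a b a^2 b) = x^2*z^3 - 2*x*y*z^2 - x^2*z + y^2*z + x*y - z
apply: tr(a^3 b a^2 b a b) = tr(a) tr(a b a^2 b a b a) - tr(a b a^2 b a b) = x^3*z^3 - 2*x^2*y*z^2 - x^3*z + x*y^2*z - x*z^3 + x^2*y + y*z^2 + x*z - y
tr(a b^-1 a^3 b a^2 b) = tr(a^3 b a^2 b a) tr(b) - tr(a^3 b a^2 b a b) = x^4*y*z^2 - 2*x^3*y^2*z - x^3*z^3 + x^2*y^3 + x^3*z + 2*x*y^2*z + x*z^3 - 2*x^2*y - y^3 - y*z^2 - x*z + 3*y
tr(b^-1 a^3 b a^2 b^-1 a) = tr(a b^-1 a^3 b a^2) tr(b) - tr(a b^-1 a^3 b a^2 b) = x^5*y^2*z - x^4*y^3 - 2*x^4*y*z^2 + x^3*z^3 + x^2*y^3 + 2*x^2*y*z^2 - x^3*z - x*y^2*z - x*z^3 + 2*x^2*y + x*z - y
apply: tr(a^3 b a^2 b^-1 a) = tr(a^4 b a^2) tr(b) - tr(a^4 b a^2 b) = x^5*y*z - x^4*y^2 - x^4*z^2 - 2*x^3*y*z + 2*x^2*y^2 + 2*x^2*z^2 + x^2 - 2
use: tr(b^-1 a b^-2 a^3 b a^2) = tr(b^-1 a^3 b a^2 b^-1 a) tr(b) - tr(b^-1 a^3 b a^2 b^-1 a b) = x^5*y^3*z - x^4*y^4 - 2*x^4*y^2*z^2 - x^5*y*z + x^3*y*z^3 + x^4*y^2 + x^4*z^2 + x^2*y^4 + 2*x^2*y^2*z^2 + x^3*y*z - x*y^3*z - x*y*z^3 - 2*x^2*z^2 + x*y*z - x^2 - y^2 + 2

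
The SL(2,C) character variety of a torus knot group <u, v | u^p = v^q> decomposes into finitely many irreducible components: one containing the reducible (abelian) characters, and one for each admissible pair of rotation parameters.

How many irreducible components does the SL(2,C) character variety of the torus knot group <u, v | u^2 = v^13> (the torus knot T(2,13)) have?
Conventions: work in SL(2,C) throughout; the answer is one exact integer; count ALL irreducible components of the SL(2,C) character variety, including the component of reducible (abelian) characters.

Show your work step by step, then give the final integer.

Gamma = < u, v | u^2 = v^13 > (torus knot T(2,13)); the central element u^2 = v^13 acts as +I or -I in any irreducible SL(2,C) representation.
This locks tr(u) to 2*cos(pi*alpha/2), alpha in 1..1, and tr(v) to 2*cos(pi*beta/13), beta in 1..12, on each component of irreducible characters.
u^2 = (-1)^alpha I and v^13 = (-1)^beta I must agree, so alpha and beta have equal parity.
Counting: 1 odd alphas x 6 odd betas + 0 even alphas x 6 even betas = 6 + 0 = 6.
Total: 6 irreducible-character components + 1 reducible (abelian) component = 7.

7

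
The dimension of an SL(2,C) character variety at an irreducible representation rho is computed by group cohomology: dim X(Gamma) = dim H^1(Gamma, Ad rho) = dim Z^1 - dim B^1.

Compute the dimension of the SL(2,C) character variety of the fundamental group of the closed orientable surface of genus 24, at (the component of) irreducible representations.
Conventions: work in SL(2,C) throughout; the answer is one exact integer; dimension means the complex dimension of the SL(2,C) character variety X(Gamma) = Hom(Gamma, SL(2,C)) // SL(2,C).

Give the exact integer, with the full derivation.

138

The genus-24 surface group: 2g = 48 generators, one relator prod [a_i, b_i].
Unconstrained cocycle data is one sl_2 vector per generator (144 dimensions), cut by the relator condition d_2(z) = 0.
H^2 = coker(d_2) is dual to H^0 = 0 at irreducible rho (Poincare duality), so d_2 is onto: dim Z^1 = 141.
As always at irreducible rho, dim B^1 = 3.
dim X = dim H^1 = 141 - 3 = 138.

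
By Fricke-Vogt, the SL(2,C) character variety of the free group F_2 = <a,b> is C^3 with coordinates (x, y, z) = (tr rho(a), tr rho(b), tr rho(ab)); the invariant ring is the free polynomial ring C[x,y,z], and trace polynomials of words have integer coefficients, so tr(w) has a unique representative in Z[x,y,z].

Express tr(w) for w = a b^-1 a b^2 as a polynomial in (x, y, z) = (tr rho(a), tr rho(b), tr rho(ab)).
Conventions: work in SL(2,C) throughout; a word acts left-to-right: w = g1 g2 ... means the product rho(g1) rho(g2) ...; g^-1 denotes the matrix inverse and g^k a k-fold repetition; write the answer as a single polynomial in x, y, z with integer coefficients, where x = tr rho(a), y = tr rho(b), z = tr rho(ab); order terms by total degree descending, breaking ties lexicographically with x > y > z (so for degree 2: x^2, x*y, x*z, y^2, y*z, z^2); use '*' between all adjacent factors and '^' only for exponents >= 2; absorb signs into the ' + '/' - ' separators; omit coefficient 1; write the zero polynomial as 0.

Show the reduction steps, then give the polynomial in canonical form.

x*y^2*z - x^2*y - y^3 - y*z^2 + x*z + 3*y

apply: trace(a^2 b) = trace(a) trace(b a) - trace(b) = x*z - y
trace(a^2) = trace(a) trace(a) - trace(1) = x^2 - 2
trace(a b^2 a) = trace(b) trace(a^2 b) - trace(a^2) = x*y*z - x^2 - y^2 + 2
use: trace(a b a b) = trace(b a) trace(b a) - trace(1) = z^2 - 2
apply: trace(a b^2 a b) = trace(b) trace(a b a b) - trace(a b a) = y*z^2 - x*z - y
trace(a b^-1 a b^2) = trace(a b^2 a) trace(b) - trace(a b^2 a b) = x*y^2*z - x^2*y - y^3 - y*z^2 + x*z + 3*y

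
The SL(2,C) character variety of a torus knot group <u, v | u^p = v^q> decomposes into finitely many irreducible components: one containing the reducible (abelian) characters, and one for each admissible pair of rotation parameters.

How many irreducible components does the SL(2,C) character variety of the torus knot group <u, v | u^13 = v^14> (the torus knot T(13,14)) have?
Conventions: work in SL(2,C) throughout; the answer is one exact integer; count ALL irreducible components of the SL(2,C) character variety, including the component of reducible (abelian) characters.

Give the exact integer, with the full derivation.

79

In the torus knot group T(13,14), u^13 = v^14 is central, so an irreducible representation sends it to +I or -I (Schur).
This locks tr(u) to 2*cos(pi*alpha/13), alpha in 1..12, and tr(v) to 2*cos(pi*beta/14), beta in 1..13, on each component of irreducible characters.
u^13 = (-1)^alpha I and v^14 = (-1)^beta I must agree, so alpha and beta have equal parity.
count pairs: odd alpha (6 choices) x odd beta (7), plus even alpha (6) x even beta (6): 6*7 + 6*6 = 78.
Total: 78 irreducible-character components + 1 reducible (abelian) component = 79.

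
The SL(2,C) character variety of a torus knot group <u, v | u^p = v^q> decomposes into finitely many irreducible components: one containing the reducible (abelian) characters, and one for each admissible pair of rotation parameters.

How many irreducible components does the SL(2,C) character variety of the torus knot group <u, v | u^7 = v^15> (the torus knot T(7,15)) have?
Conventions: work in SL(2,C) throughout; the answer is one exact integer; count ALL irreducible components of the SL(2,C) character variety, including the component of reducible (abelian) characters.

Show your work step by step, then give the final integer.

43

Gamma = < u, v | u^7 = v^15 > (torus knot T(7,15)); the central element u^7 = v^15 acts as +I or -I in any irreducible SL(2,C) representation.
On an irreducible component, tr(u) is locked at 2*cos(pi*alpha/7) for some alpha in 1..6, and tr(v) at 2*cos(pi*beta/15) for some beta in 1..14.
The two central values (-1)^alpha I and (-1)^beta I must be the same matrix, so alpha and beta share a parity.
Counting: 3 odd alphas x 7 odd betas + 3 even alphas x 7 even betas = 21 + 21 = 42.
components with irreducible characters: 42; plus the single component of reducible (abelian) characters: total 43.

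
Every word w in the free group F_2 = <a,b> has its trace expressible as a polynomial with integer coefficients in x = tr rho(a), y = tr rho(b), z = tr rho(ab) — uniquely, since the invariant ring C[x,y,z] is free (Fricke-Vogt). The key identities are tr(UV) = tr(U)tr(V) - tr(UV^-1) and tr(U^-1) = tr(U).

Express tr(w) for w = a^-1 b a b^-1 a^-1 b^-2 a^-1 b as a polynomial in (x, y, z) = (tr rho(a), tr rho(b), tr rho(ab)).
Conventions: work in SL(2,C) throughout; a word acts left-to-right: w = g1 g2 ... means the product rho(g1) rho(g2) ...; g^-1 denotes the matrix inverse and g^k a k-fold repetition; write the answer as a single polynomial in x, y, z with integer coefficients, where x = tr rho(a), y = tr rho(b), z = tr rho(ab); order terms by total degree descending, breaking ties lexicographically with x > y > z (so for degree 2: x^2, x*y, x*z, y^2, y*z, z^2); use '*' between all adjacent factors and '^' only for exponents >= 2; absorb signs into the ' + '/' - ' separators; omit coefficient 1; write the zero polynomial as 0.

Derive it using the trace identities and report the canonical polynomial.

trace(a b a) = trace(a) * trace(b a) - trace(b) = x*z - y
next, trace(a b a b) = trace(b a) * trace(b a) - trace(1) = z^2 - 2
next, trace(b a b^-1 a) = trace(a b a) * trace(b) - trace(a b a b) = x*y*z - y^2 - z^2 + 2
and trace(a^-1 b a b^-1) = trace(b a b^-1) * trace(a) - trace(b a b^-1 a) = -x*y*z + x^2 + y^2 + z^2 - 2
trace(b^2 a) = trace(b) * trace(a b) - trace(a) = y*z - x
next, trace(b^2) = trace(b) * trace(b) - trace(1) = y^2 - 2
trace(b a^2 b) = trace(a) * trace(b^2 a) - trace(b^2) = x*y*z - x^2 - y^2 + 2
trace(b a^2 b a) = trace(a) * trace(b a b a) - trace(b a b) = x*z^2 - y*z - x
trace(a b a^-1 b a) = trace(b a^2 b) * trace(a) - trace(b a^2 b a) = x^2*y*z - x^3 - x*y^2 - x*z^2 + y*z + 3*x
trace(b a b a b) = trace(b) * trace(a b a b) - trace(a b a) = y*z^2 - x*z - y
and trace(b a b a b a) = trace(a b) * trace(a b a b) - trace(a^-1 b^-1) = z^3 - 3*z
next, trace(a b a^-1 b a b) = trace(b a b a b) * trace(a) - trace(b a b a b a) = x*y*z^2 - x^2*z - z^3 - x*y + 3*z
next, trace(b^-1 a b a^-1 b a) = trace(a b a^-1 b a) * trace(b) - trace(a b a^-1 b a b) = x^2*y^2*z - x^3*y - x*y^3 - 2*x*y*z^2 + x^2*z + y^2*z + z^3 + 4*x*y - 3*z
trace(b a^-1 b a b^-2 a) = trace(b^-1 a b a^-1 b a) * trace(b) - trace(b^-1 a b a^-1 b a b) = x^2*y^3*z - x^3*y^2 - x*y^4 - 2*x*y^2*z^2 + y^3*z + y*z^3 + x^3 + 5*x*y^2 + x*z^2 - 4*y*z - 3*x
trace(b^-1 a^-1 b a^-1 b a b^-1) = trace(b a^-1 b a b^-2) * trace(a) - trace(b a^-1 b a b^-2 a) = -x^2*y^3*z + x^3*y^2 + x*y^4 + 2*x*y^2*z^2 - x^2*y*z - y^3*z - y*z^3 - 4*x*y^2 + 4*y*z + x
trace(b a^-1 b) = trace(b^2) * trace(a) - trace(b^2 a) = x*y^2 - y*z - x
next, trace(b^2 a b) = trace(b) * trace(b a b) - trace(b a) = y^2*z - x*y - z
and trace(b a b a^-1 b) = trace(b^2 a b) * trace(a) - trace(b^2 a b a) = x*y^2*z - x^2*y - y*z^2 + y
next, trace(a^-1 b a^-1 b a b) = trace(b a b a^-1 b) * trace(a) - trace(b a b a^-1 b a) = x^2*y^2*z - x^3*y - 2*x*y*z^2 + x^2*z + z^3 + 2*x*y - 3*z
trace(b^-1 a^-1 b a^-1 b a) = trace(a^-1 b a^-1 b a) * trace(b) - trace(a^-1 b a^-1 b a b) = -x^2*y^2*z + x^3*y + x*y^3 + 2*x*y*z^2 - x^2*z - y^2*z - z^3 - 3*x*y + 3*z
and trace(b^-2 a^-1 b a^-1 b a b^-1) = trace(b^-1 a^-1 b a^-1 b a b^-1) * trace(b) - trace(b^-1 a^-1 b a^-1 b a) = -x^2*y^4*z + x^3*y^3 + x*y^5 + 2*x*y^3*z^2 - y^4*z - y^2*z^3 - x^3*y - 5*x*y^3 - 2*x*y*z^2 + x^2*z + 5*y^2*z + z^3 + 4*x*y - 3*z
and trace(a b^-1 a^-1 b a) = trace(a^-1 b a^2) * trace(b) - trace(a^-1 b a^2 b) = -x^2*y*z + x^3 + x*y^2 + x*z^2 - 3*x
and trace(b a b a b^-1 a) = trace(a b a b a) * trace(b) - trace(a b a b a b) = x*y*z^2 - y^2*z - z^3 - x*y + 3*z
trace(a b^-1 a^-1 b a b) = trace(b a b a b^-1) * trace(a) - trace(b a b a b^-1 a) = -x*y*z^2 + x^2*z + y^2*z + z^3 - 3*z
trace(a^-1 b a b^-1 a b^-1) = trace(a b^-1 a^-1 b a) * trace(b) - trace(a b^-1 a^-1 b a b) = -x^2*y^2*z + x^3*y + x*y^3 + 2*x*y*z^2 - x^2*z - y^2*z - z^3 - 3*x*y + 3*z
trace(b a^3 b) = trace(a) * trace(a b^2 a) - trace(a b^2) = x^2*y*z - x^3 - x*y^2 - y*z + 3*x
trace(b a^3 b a) = trace(a) * trace(b a b a^2) - trace(b a b a) = x^2*z^2 - x*y*z - x^2 - z^2 + 2
and trace(a b a^-1 b a^2) = trace(b a^3 b) * trace(a) - trace(b a^3 b a) = x^3*y*z - x^4 - x^2*y^2 - x^2*z^2 + 4*x^2 + z^2 - 2
trace(b a^2 b a b) = trace(a) * trace(b a b^2 a) - trace(b a b^2) = x*y*z^2 - x^2*z - y^2*z + z
and trace(b a^2 b a b a) = trace(a) * trace(b a b a b a) - trace(b a b a b) = x*z^3 - y*z^2 - 2*x*z + y
and trace(a b a^-1 b a^2 b) = trace(b a^2 b a b) * trace(a) - trace(b a^2 b a b a) = x^2*y*z^2 - x^3*z - x*y^2*z - x*z^3 + y*z^2 + 3*x*z - y
trace(a b a^-1 b a^2 b^-1) = trace(a b a^-1 b a^2) * trace(b) - trace(a b a^-1 b a^2 b) = x^3*y^2*z - x^4*y - x^2*y^3 - 2*x^2*y*z^2 + x^3*z + x*y^2*z + x*z^3 + 4*x^2*y - 3*x*z - y
and trace(a b^-2 a b a^-1 b a) = trace(a b a^-1 b a^2 b^-1) * trace(b) - trace(a b a^-1 b a^2) = x^3*y^3*z - x^4*y^2 - x^2*y^4 - 2*x^2*y^2*z^2 + x*y^3*z + x*y*z^3 + x^4 + 5*x^2*y^2 + x^2*z^2 - 3*x*y*z - 4*x^2 - y^2 - z^2 + 2
next, trace(a b a^2) = trace(a) * trace(a b a) - trace(a b) = x^2*z - x*y - z
next, trace(a b^2 a b a) = trace(b) * trace(a b a^2 b) - trace(a b a^2) = x*y*z^2 - x^2*z - y^2*z + z
and trace(a b^2 a b a b) = trace(b) * trace(a b a b a b) - trace(a b a b a) = y*z^3 - x*z^2 - 2*y*z + x
trace(b a b a b^-1 a b) = trace(a b^2 a b a) * trace(b) - trace(a b^2 a b a b) = x*y^2*z^2 - x^2*y*z - y^3*z - y*z^3 + x*z^2 + 3*y*z - x
trace(a b a b a b a b) = trace(b a) * trace(b a b a b a) - trace(b^-1 a^-1 b^-1 a^-1) = z^4 - 4*z^2 + 2
trace(b a b a b^-1 a b a) = trace(a b a b a b a) * trace(b) - trace(a b a b a b a b) = x*y*z^3 - y^2*z^2 - z^4 - 2*x*y*z + y^2 + 4*z^2 - 2
trace(a b a^-1 b a b a b^-1) = trace(b a b a b^-1 a b) * trace(a) - trace(b a b a b^-1 a b a) = x^2*y^2*z^2 - x^3*y*z - x*y^3*z - 2*x*y*z^3 + x^2*z^2 + y^2*z^2 + z^4 + 5*x*y*z - x^2 - y^2 - 4*z^2 + 2
and trace(a b a^-1 b a b a) = trace(b a b a^2 b) * trace(a) - trace(b a b a^2 b a) = x^2*y*z^2 - x^3*z - x*y^2*z - x*z^3 + y*z^2 + 3*x*z - y
trace(a b^-2 a b a^-1 b a b) = trace(a b a^-1 b a b a b^-1) * trace(b) - trace(a b a^-1 b a b a) = x^2*y^3*z^2 - x^3*y^2*z - x*y^4*z - 2*x*y^2*z^3 + y^3*z^2 + y*z^4 + x^3*z + 6*x*y^2*z + x*z^3 - x^2*y - y^3 - 5*y*z^2 - 3*x*z + 3*y
trace(b a^-1 b a b^-1 a b^-2 a) = trace(a b^-2 a b a^-1 b a) * trace(b) - trace(a b^-2 a b a^-1 b a b) = x^3*y^4*z - x^4*y^3 - x^2*y^5 - 3*x^2*y^3*z^2 + x^3*y^2*z + 2*x*y^4*z + 3*x*y^2*z^3 + x^4*y + 5*x^2*y^3 + x^2*y*z^2 - y^3*z^2 - y*z^4 - x^3*z - 9*x*y^2*z - x*z^3 - 3*x^2*y + 4*y*z^2 + 3*x*z - y
trace(b^-2 a^-1 b a^-1 b a b^-1 a) = trace(b a^-1 b a b^-1 a b^-2) * trace(a) - trace(b a^-1 b a b^-1 a b^-2 a) = -x^3*y^4*z + x^4*y^3 + x^2*y^5 + 3*x^2*y^3*z^2 - 2*x^3*y^2*z - 2*x*y^4*z - 3*x*y^2*z^3 - 4*x^2*y^3 + x^2*y*z^2 + y^3*z^2 + y*z^4 + 8*x*y^2*z - 4*y*z^2 + y
trace(a^-1 b a b^-1 a^-1 b^-2 a^-1 b) = trace(b^-2 a^-1 b a^-1 b a b^-1) * trace(a) - trace(b^-2 a^-1 b a^-1 b a b^-1 a) = -x^2*y^3*z^2 + 2*x^3*y^2*z + x*y^4*z + 2*x*y^2*z^3 - x^4*y - x^2*y^3 - 3*x^2*y*z^2 - y^3*z^2 - y*z^4 + x^3*z - 3*x*y^2*z + x*z^3 + 4*x^2*y + 4*y*z^2 - 3*x*z - y

-x^2*y^3*z^2 + 2*x^3*y^2*z + x*y^4*z + 2*x*y^2*z^3 - x^4*y - x^2*y^3 - 3*x^2*y*z^2 - y^3*z^2 - y*z^4 + x^3*z - 3*x*y^2*z + x*z^3 + 4*x^2*y + 4*y*z^2 - 3*x*z - y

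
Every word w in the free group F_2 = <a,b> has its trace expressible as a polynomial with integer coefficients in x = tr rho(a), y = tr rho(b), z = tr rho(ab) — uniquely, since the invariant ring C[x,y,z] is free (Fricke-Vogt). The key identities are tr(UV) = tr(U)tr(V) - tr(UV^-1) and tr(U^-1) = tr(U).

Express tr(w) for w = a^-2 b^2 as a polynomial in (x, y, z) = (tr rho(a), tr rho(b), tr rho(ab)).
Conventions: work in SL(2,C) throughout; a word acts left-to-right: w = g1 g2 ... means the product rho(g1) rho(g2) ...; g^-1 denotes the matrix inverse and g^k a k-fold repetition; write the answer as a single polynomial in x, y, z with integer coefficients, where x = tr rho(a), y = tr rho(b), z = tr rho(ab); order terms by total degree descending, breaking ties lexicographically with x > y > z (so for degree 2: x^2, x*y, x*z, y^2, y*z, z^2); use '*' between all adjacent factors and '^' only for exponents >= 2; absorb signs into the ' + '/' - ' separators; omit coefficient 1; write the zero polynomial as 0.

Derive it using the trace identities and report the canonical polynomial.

so tr(b^2) = tr(b)*tr(b) - tr(1) = y^2 - 2
tr(b^2 a) = tr(b)*tr(a b) - tr(a) = y*z - x
reduce: tr(a^-1 b^2) = tr(b^2)*tr(a) - tr(b^2 a) = x*y^2 - y*z - x
tr(a^-2 b^2) = tr(a^-1 b^2)*tr(a) - tr(a^-1 b^2 a) = x^2*y^2 - x*y*z - x^2 - y^2 + 2

x^2*y^2 - x*y*z - x^2 - y^2 + 2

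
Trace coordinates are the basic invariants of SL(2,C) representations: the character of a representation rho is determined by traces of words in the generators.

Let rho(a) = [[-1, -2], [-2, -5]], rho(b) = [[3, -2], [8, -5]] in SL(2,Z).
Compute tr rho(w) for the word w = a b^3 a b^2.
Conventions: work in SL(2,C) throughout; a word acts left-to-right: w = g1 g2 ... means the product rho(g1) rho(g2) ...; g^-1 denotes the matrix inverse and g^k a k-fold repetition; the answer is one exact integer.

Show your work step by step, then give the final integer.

-250

rho(a) = [[-1, -2], [-2, -5]]
... * rho(b) = [[3, -2], [8, -5]]  ->  [[-19, 12], [-46, 29]]
... * rho(b) = [[3, -2], [8, -5]]  ->  [[39, -22], [94, -53]]
... * rho(b) = [[3, -2], [8, -5]]  ->  [[-59, 32], [-142, 77]]
... * rho(a) = [[-1, -2], [-2, -5]]  ->  [[-5, -42], [-12, -101]]
... * rho(b) = [[3, -2], [8, -5]]  ->  [[-351, 220], [-844, 529]]
... * rho(b) = [[3, -2], [8, -5]]  ->  [[707, -398], [1700, -957]]
tr = 707 + -957 = -250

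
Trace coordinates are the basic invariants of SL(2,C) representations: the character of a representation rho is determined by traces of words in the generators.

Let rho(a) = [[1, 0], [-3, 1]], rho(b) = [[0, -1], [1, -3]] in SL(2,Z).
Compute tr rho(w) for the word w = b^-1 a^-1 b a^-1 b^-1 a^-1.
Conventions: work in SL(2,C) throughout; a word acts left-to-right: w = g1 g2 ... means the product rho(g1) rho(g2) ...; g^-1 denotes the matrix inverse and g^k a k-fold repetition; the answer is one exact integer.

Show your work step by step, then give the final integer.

rho(b^-1) = [[-3, 1], [-1, 0]]
... * rho(a^-1) = [[1, 0], [3, 1]]  ->  [[0, 1], [-1, 0]]
... * rho(b) = [[0, -1], [1, -3]]  ->  [[1, -3], [0, 1]]
... * rho(a^-1) = [[1, 0], [3, 1]]  ->  [[-8, -3], [3, 1]]
... * rho(b^-1) = [[-3, 1], [-1, 0]]  ->  [[27, -8], [-10, 3]]
... * rho(a^-1) = [[1, 0], [3, 1]]  ->  [[3, -8], [-1, 3]]
tr = 3 + 3 = 6

6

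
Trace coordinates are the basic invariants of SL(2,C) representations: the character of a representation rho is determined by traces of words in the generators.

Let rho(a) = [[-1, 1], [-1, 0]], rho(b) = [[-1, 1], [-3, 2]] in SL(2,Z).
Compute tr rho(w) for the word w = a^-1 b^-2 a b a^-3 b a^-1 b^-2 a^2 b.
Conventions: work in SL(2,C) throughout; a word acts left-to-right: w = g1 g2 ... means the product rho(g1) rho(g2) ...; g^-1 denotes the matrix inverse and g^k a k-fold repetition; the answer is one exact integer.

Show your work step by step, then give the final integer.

rho(a^-1) = [[0, -1], [1, -1]]
... * rho(b^-1) = [[2, -1], [3, -1]]  ->  [[-3, 1], [-1, 0]]
... * rho(b^-1) = [[2, -1], [3, -1]]  ->  [[-3, 2], [-2, 1]]
... * rho(a) = [[-1, 1], [-1, 0]]  ->  [[1, -3], [1, -2]]
... * rho(b) = [[-1, 1], [-3, 2]]  ->  [[8, -5], [5, -3]]
... * rho(a^-1) = [[0, -1], [1, -1]]  ->  [[-5, -3], [-3, -2]]
... * rho(a^-1) = [[0, -1], [1, -1]]  ->  [[-3, 8], [-2, 5]]
... * rho(a^-1) = [[0, -1], [1, -1]]  ->  [[8, -5], [5, -3]]
... * rho(b) = [[-1, 1], [-3, 2]]  ->  [[7, -2], [4, -1]]
... * rho(a^-1) = [[0, -1], [1, -1]]  ->  [[-2, -5], [-1, -3]]
... * rho(b^-1) = [[2, -1], [3, -1]]  ->  [[-19, 7], [-11, 4]]
... * rho(b^-1) = [[2, -1], [3, -1]]  ->  [[-17, 12], [-10, 7]]
... * rho(a) = [[-1, 1], [-1, 0]]  ->  [[5, -17], [3, -10]]
... * rho(a) = [[-1, 1], [-1, 0]]  ->  [[12, 5], [7, 3]]
... * rho(b) = [[-1, 1], [-3, 2]]  ->  [[-27, 22], [-16, 13]]
tr = -27 + 13 = -14

-14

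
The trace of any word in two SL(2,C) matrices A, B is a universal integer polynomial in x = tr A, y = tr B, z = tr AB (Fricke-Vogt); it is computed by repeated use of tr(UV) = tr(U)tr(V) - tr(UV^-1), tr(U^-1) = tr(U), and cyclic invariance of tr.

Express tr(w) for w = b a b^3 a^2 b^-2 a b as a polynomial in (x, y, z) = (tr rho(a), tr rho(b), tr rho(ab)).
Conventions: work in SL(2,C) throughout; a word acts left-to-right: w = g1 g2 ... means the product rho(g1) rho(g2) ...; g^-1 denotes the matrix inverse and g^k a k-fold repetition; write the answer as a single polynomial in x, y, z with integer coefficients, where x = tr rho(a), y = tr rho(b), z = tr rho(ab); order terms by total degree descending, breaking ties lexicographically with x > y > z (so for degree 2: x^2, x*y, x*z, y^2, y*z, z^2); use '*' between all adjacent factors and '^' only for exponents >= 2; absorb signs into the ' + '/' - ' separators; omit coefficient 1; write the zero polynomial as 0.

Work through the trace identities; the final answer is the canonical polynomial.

so trace(a b a b) = trace(a b) trace(a b) - trace(1)   [split at repeated a] = z^2 - 2
trace(a b a) = trace(a) trace(b a) - trace(b) = x*z - y
so trace(b^2 a b a) = trace(b) trace(a b a b) - trace(a b a) = y*z^2 - x*z - y
reduce: trace(b a b) = trace(b) trace(a b) - trace(a) = y*z - x
reduce: trace(b^2 a b) = trace(b) trace(b a b) - trace(b a) = y^2*z - x*y - z
reduce: trace(b^2 a b a^2) = trace(a) trace(b^2 a b a) - trace(b^2 a b) = x*y*z^2 - x^2*z - y^2*z + z
reduce: trace(a^3 b^2 a b) = trace(a) trace(b^2 a b a^2) - trace(b^2 a b a) = x^2*y*z^2 - x^3*z - x*y^2*z - y*z^2 + 2*x*z + y
so trace(a^2) = trace(a) trace(a) - trace(1) = x^2 - 2
trace(b^2 a^2) = trace(b) trace(a^2 b) - trace(a^2) = x*y*z - x^2 - y^2 + 2
so trace(a^2 b^2 a) = trace(a) trace(b^2 a^2) - trace(b^2 a) = x^2*y*z - x^3 - x*y^2 - y*z + 3*x
trace(a^3 b^2 a) = trace(a) trace(a^2 b^2 a) - trace(a^2 b^2) = x^3*y*z - x^4 - x^2*y^2 - 2*x*y*z + 4*x^2 + y^2 - 2
reduce: trace(a^3 b^2 a b^2) = trace(b) trace(a^3 b^2 a b) - trace(a^3 b^2 a) = x^2*y^2*z^2 - 2*x^3*y*z - x*y^3*z + x^4 + x^2*y^2 - y^2*z^2 + 4*x*y*z - 4*x^2 + 2
so trace(a b^2 a b^3 a^2) = trace(b) trace(a^3 b^2 a b^2) - trace(a^3 b^2 a b) = x^2*y^3*z^2 - 2*x^3*y^2*z - x*y^4*z + x^4*y + x^2*y^3 - x^2*y*z^2 - y^3*z^2 + x^3*z + 5*x*y^2*z - 4*x^2*y + y*z^2 - 2*x*z + y
trace(a b a b a b) = trace(a b) trace(a b a b) - trace(a^-1 b^-1)   [split at repeated a] = z^3 - 3*z
trace(a b a b a) = trace(a) trace(b a b a) - trace(b a b) = x*z^2 - y*z - x
trace(b a b a b^2 a) = trace(b) trace(a b a b a b) - trace(a b a b a) = y*z^3 - x*z^2 - 2*y*z + x
so trace(b a b a b^2) = trace(b) trace(b a b a b) - trace(b a b a) = y^2*z^2 - x*y*z - y^2 - z^2 + 2
trace(a b^2 a^2 b a b) = trace(a) trace(b a b a b^2 a) - trace(b a b a b^2) = x*y*z^3 - x^2*z^2 - y^2*z^2 - x*y*z + x^2 + y^2 + z^2 - 2
reduce: trace(a^2 b a^2 b) = trace(a) trace(b a^2 b a) - trace(b a^2 b) = x^2*z^2 - 2*x*y*z + y^2 - 2
so trace(a^2 b a) = trace(a) trace(a b a) - trace(a b) = x^2*z - x*y - z
reduce: trace(a^2 b a^2) = trace(a) trace(a^2 b a) - trace(a^2 b) = x^3*z - x^2*y - 2*x*z + y
trace(a b^2 a^2 b a) = trace(b) trace(a^2 b a^2 b) - trace(a^2 b a^2) = x^2*y*z^2 - x^3*z - 2*x*y^2*z + x^2*y + y^3 + 2*x*z - 3*y
reduce: trace(b a^2 b a b^2 a b) = trace(b) trace(a b^2 a^2 b a b) - trace(a b^2 a^2 b a) = x*y^2*z^3 - 2*x^2*y*z^2 - y^3*z^2 + x^3*z + x*y^2*z + y*z^2 - 2*x*z + y
reduce: trace(b a b^2 a b) = trace(b) trace(a b^2 a b) - trace(a b^2 a) = y^2*z^2 - 2*x*y*z + x^2 - 2
trace(b a^2 b a b^2 a) = trace(a) trace(b a b^2 a b a) - trace(b a b^2 a b) = x*y*z^3 - x^2*z^2 - y^2*z^2 + 2
trace(a b^2 a b^3 a^2 b) = trace(b) trace(b a^2 b a b^2 a b) - trace(b a^2 b a b^2 a) = x*y^3*z^3 - 2*x^2*y^2*z^2 - y^4*z^2 + x^3*y*z + x*y^3*z - x*y*z^3 + x^2*z^2 + 2*y^2*z^2 - 2*x*y*z + y^2 - 2
so trace(b^-1 a b^2 a b^3 a^2) = trace(a b^2 a b^3 a^2) trace(b) - trace(a b^2 a b^3 a^2 b) = x^2*y^4*z^2 - 2*x^3*y^3*z - x*y^5*z - x*y^3*z^3 + x^4*y^2 + x^2*y^4 + x^2*y^2*z^2 + 4*x*y^3*z + x*y*z^3 - 4*x^2*y^2 - x^2*z^2 - y^2*z^2 + 2
trace(b a b^3 a^2 b^-2 a b) = trace(b^-1 a b^2 a b^3 a^2) trace(b) - trace(b^-1 a b^2 a b^3 a^2 b) = x^2*y^5*z^2 - 2*x^3*y^4*z - x*y^6*z - x*y^4*z^3 + x^4*y^3 + x^2*y^5 + 2*x^3*y^2*z + 5*x*y^4*z + x*y^2*z^3 - x^4*y - 5*x^2*y^3 - x^3*z - 5*x*y^2*z + 4*x^2*y - y*z^2 + 2*x*z + y

x^2*y^5*z^2 - 2*x^3*y^4*z - x*y^6*z - x*y^4*z^3 + x^4*y^3 + x^2*y^5 + 2*x^3*y^2*z + 5*x*y^4*z + x*y^2*z^3 - x^4*y - 5*x^2*y^3 - x^3*z - 5*x*y^2*z + 4*x^2*y - y*z^2 + 2*x*z + y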